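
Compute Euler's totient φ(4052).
φ is multiplicative, with φ(p^e) = p^e − p^(e−1). Factorise 4052 = 2^2 · 1013. Then
  φ(4052) = (2^2 − 2^1) · (1013 − 1) = 2 · 1012 = 2024.

Final answer: φ(4052) = 2024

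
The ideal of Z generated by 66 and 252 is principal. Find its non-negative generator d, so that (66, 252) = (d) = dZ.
In the PID Z, (a, b) is generated by gcd(a, b). Compute gcd(252, 66) with the extended Euclidean algorithm, tracking rows (r, s, t) with s·252 + t·66 = r:
  row A: (252, 1, 0)   [1·252 + 0·66 = 252]
  row B: (66, 0, 1)   [0·252 + 1·66 = 66]
  252 = 3·66 + 54   → row C = row A − 3·row B = (54, 1, −3)   [check: 1·252 − 3·66 = 54]
  66 = 1·54 + 12   → row D = row B − 1·row C = (12, −1, 4)   [check: −1·252 + 4·66 = 12]
  54 = 4·12 + 6   → row E = row C − 4·row D = (6, 5, −19)   [check: 5·252 − 19·66 = 6]
  12 = 2·6 + 0   → remainder 0, stop. gcd = 6 (last nonzero row E).
So gcd(66, 252) = 6, with Bézout identity 5·252 − 19·66 = 6. Containment (⊇): the Bézout identity exhibits 6 as an element of (66, 252), giving (6) ⊆ (66, 252). Containment (⊆): since 6 | 66 and 6 | 252 (66 = 6·11, 252 = 6·42), every Z-linear combination of 66 and 252 is divisible by 6, so (66, 252) ⊆ (6). Therefore (66, 252) = (6), d = 6.

Final answer: (66, 252) = (6); d = 6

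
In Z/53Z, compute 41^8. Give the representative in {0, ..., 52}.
10

Use repeated squaring. Binary(8) = 1000. Walk through the bits of the exponent 8 left-to-right: at each bit after the leading one, square the running value, then multiply by 41 if the bit is 1 (always reducing mod 53):
  bit 1 = 1 (leading): start with 41.
  bit 2 = 0: square 41^2 = 1681 ≡ 38 (mod 53).
  bit 3 = 0: square 38^2 = 1444 ≡ 13 (mod 53).
  bit 4 = 0: square 13^2 = 169 ≡ 10 (mod 53).
Final value: 41^8 ≡ 10 (mod 53).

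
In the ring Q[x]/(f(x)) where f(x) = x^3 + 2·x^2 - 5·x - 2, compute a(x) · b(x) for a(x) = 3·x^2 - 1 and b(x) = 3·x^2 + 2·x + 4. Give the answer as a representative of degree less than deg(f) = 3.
First multiply in Q[x] without reducing: a · b = 9·x^4 + 6·x^3 + 9·x^2 - 2·x - 4. Now divide by f(x) = x^3 + 2·x^2 - 5·x - 2, eliminating the leading term at each step:
  leading term 9·x^4: subtract (9·x)·f(x) = 9·x^4 + 18·x^3 - 45·x^2 - 18·x, leaving -12·x^3 + 54·x^2 + 16·x - 4
  leading term -12·x^3: subtract (-12)·f(x) = -12·x^3 - 24·x^2 + 60·x + 24, leaving 78·x^2 - 44·x - 28
The degree is now < 3, so this is the remainder. Hence a · b ≡ 78·x^2 - 44·x - 28 in Q[x]/(f).

Final answer: a · b ≡ 78·x^2 - 44·x - 28 (mod f(x))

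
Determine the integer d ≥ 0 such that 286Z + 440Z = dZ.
In the PID Z, (a, b) is generated by gcd(a, b). Compute gcd(440, 286) with the extended Euclidean algorithm, tracking rows (r, s, t) with s·440 + t·286 = r:
  row A: (440, 1, 0)   [1·440 + 0·286 = 440]
  row B: (286, 0, 1)   [0·440 + 1·286 = 286]
  440 = 1·286 + 154   → row C = row A − 1·row B = (154, 1, −1)   [check: 1·440 − 1·286 = 154]
  286 = 1·154 + 132   → row D = row B − 1·row C = (132, −1, 2)   [check: −1·440 + 2·286 = 132]
  154 = 1·132 + 22   → row E = row C − 1·row D = (22, 2, −3)   [check: 2·440 − 3·286 = 22]
  132 = 6·22 + 0   → remainder 0, stop. gcd = 22 (last nonzero row E).
So gcd(286, 440) = 22, with Bézout identity 2·440 − 3·286 = 22. Containment (⊇): the Bézout identity exhibits 22 as an element of (286, 440), giving (22) ⊆ (286, 440). Containment (⊆): since 22 | 286 and 22 | 440 (286 = 22·13, 440 = 22·20), every Z-linear combination of 286 and 440 is divisible by 22, so (286, 440) ⊆ (22). Therefore (286, 440) = (22), d = 22.

Final answer: (286, 440) = (22); d = 22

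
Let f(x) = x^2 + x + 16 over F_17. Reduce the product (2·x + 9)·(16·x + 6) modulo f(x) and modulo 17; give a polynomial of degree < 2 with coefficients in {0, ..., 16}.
Multiply as integer polynomials: a · b = 32·x^2 + 156·x + 54. Reducing coefficients mod 17: a · b ≡ 15·x^2 + 3·x + 3. Now divide by f(x) = x^2 + x + 16 in F_17[x], eliminating the leading term at each step:
  leading term 15·x^2: subtract (15)·f(x) = 15·x^2 + 15·x + 2, leaving 5·x + 1 (coefficients mod 17)
The degree is now < 2, so this is the remainder. Hence a · b ≡ 5·x + 1 in F_17[x]/(f).

Final answer: a · b ≡ 5·x + 1 (mod f(x))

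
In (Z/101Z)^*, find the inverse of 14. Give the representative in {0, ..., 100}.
Apply the extended Euclidean algorithm to (101, 14), tracking rows (r, s, t) with s·101 + t·14 = r. Each division r_prev = q·r_cur + r_new produces the new row as (previous row) − q·(current row):
  row A: (101, 1, 0)   [1·101 + 0·14 = 101]
  row B: (14, 0, 1)   [0·101 + 1·14 = 14]
  101 = 7·14 + 3   → row C = row A − 7·row B = (3, 1, −7)   [check: 1·101 − 7·14 = 3]
  14 = 4·3 + 2   → row D = row B − 4·row C = (2, −4, 29)   [check: −4·101 + 29·14 = 2]
  3 = 1·2 + 1   → row E = row C − 1·row D = (1, 5, −36)   [check: 5·101 − 36·14 = 1]
  2 = 2·1 + 0   → remainder 0, stop. gcd = 1 (last nonzero row E).
The gcd is 1, so 14 is invertible mod 101. The last nonzero row gives 5·101 − 36·14 = 1, so t = −36. So 14^(−1) ≡ −36 ≡ 65 (mod 101). Verify: 14 · 65 = 910 ≡ 1 (mod 101). ✓

Final answer: 14^(−1) ≡ 65 (mod 101)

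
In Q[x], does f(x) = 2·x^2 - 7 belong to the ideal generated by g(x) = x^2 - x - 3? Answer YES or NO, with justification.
In Q[x] the ideal (g) consists of all multiples of g, so f ∈ (g) iff g | f, i.e. iff the remainder of f on division by g is 0. Divide f by g (g is monic, so eliminate the leading term of the running remainder at each step):
  leading term 2·x^2: subtract (2)·g(x) = 2·x^2 - 2·x - 6, leaving 2·x - 1
The remainder r(x) = 2·x - 1 ≠ 0 (and deg r < deg g), so g ∤ f, i.e. f ∉ (g).

Final answer: NO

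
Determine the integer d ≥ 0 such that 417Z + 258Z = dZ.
(417, 258) = (3); d = 3

In the PID Z, (a, b) is generated by gcd(a, b). Compute gcd(417, 258) with the extended Euclidean algorithm, tracking rows (r, s, t) with s·417 + t·258 = r:
  row A: (417, 1, 0)   [1·417 + 0·258 = 417]
  row B: (258, 0, 1)   [0·417 + 1·258 = 258]
  417 = 1·258 + 159   → row C = row A − 1·row B = (159, 1, −1)   [check: 1·417 − 1·258 = 159]
  258 = 1·159 + 99   → row D = row B − 1·row C = (99, −1, 2)   [check: −1·417 + 2·258 = 99]
  159 = 1·99 + 60   → row E = row C − 1·row D = (60, 2, −3)   [check: 2·417 − 3·258 = 60]
  99 = 1·60 + 39   → row F = row D − 1·row E = (39, −3, 5)   [check: −3·417 + 5·258 = 39]
  60 = 1·39 + 21   → row G = row E − 1·row F = (21, 5, −8)   [check: 5·417 − 8·258 = 21]
  39 = 1·21 + 18   → row H = row F − 1·row G = (18, −8, 13)   [check: −8·417 + 13·258 = 18]
  21 = 1·18 + 3   → row I = row G − 1·row H = (3, 13, −21)   [check: 13·417 − 21·258 = 3]
  18 = 6·3 + 0   → remainder 0, stop. gcd = 3 (last nonzero row I).
So gcd(417, 258) = 3, with Bézout identity 13·417 − 21·258 = 3. Containment (⊇): the Bézout identity exhibits 3 as an element of (417, 258), giving (3) ⊆ (417, 258). Containment (⊆): since 3 | 417 and 3 | 258 (417 = 3·139, 258 = 3·86), every Z-linear combination of 417 and 258 is divisible by 3, so (417, 258) ⊆ (3). Therefore (417, 258) = (3), d = 3.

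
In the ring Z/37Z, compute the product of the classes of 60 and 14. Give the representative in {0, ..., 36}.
Reduce the factors first: 60 ≡ 23 (mod 37), so 60 · 14 ≡ 23 · 14 (mod 37). 23 · 14 = 322. Dividing by 37: 322 = 8·37 + 26. So (60 · 14) mod 37 = 26.

Final answer: 26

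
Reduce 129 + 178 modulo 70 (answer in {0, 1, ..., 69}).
Reduce the summands first: 129 ≡ 59, 178 ≡ 38 (mod 70), so 129 + 178 ≡ 59 + 38 (mod 70). 59 + 38 = 97; 97 = 1·70 + 27, so (129 + 178) mod 70 = 27.

Final answer: 27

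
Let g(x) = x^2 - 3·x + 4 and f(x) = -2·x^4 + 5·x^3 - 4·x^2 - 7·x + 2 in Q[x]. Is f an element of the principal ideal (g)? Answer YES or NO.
In Q[x] the ideal (g) consists of all multiples of g, so f ∈ (g) iff g | f, i.e. iff the remainder of f on division by g is 0. Divide f by g (g is monic, so eliminate the leading term of the running remainder at each step):
  leading term -2·x^4: subtract (-2·x^2)·g(x) = -2·x^4 + 6·x^3 - 8·x^2, leaving -x^3 + 4·x^2 - 7·x + 2
  leading term -x^3: subtract (-x)·g(x) = -x^3 + 3·x^2 - 4·x, leaving x^2 - 3·x + 2
  leading term x^2: subtract (1)·g(x) = x^2 - 3·x + 4, leaving -2
The remainder r(x) = -2 ≠ 0 (and deg r < deg g), so g ∤ f, i.e. f ∉ (g).

Final answer: NO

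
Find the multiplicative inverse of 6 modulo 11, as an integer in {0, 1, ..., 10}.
Apply the extended Euclidean algorithm to (11, 6), tracking rows (r, s, t) with s·11 + t·6 = r. Each division r_prev = q·r_cur + r_new produces the new row as (previous row) − q·(current row):
  row A: (11, 1, 0)   [1·11 + 0·6 = 11]
  row B: (6, 0, 1)   [0·11 + 1·6 = 6]
  11 = 1·6 + 5   → row C = row A − 1·row B = (5, 1, −1)   [check: 1·11 − 1·6 = 5]
  6 = 1·5 + 1   → row D = row B − 1·row C = (1, −1, 2)   [check: −1·11 + 2·6 = 1]
  5 = 5·1 + 0   → remainder 0, stop. gcd = 1 (last nonzero row D).
The gcd is 1, so 6 is invertible mod 11. The last nonzero row gives −1·11 + 2·6 = 1, so t = 2. So 6^(−1) ≡ 2 (mod 11). Verify: 6 · 2 = 12 ≡ 1 (mod 11). ✓

Final answer: 6^(−1) ≡ 2 (mod 11)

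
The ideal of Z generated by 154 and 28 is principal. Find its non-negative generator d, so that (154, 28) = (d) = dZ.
(154, 28) = (14); d = 14

In the PID Z, (a, b) is generated by gcd(a, b). Compute gcd(154, 28) with the extended Euclidean algorithm, tracking rows (r, s, t) with s·154 + t·28 = r:
  row A: (154, 1, 0)   [1·154 + 0·28 = 154]
  row B: (28, 0, 1)   [0·154 + 1·28 = 28]
  154 = 5·28 + 14   → row C = row A − 5·row B = (14, 1, −5)   [check: 1·154 − 5·28 = 14]
  28 = 2·14 + 0   → remainder 0, stop. gcd = 14 (last nonzero row C).
So gcd(154, 28) = 14, with Bézout identity 1·154 − 5·28 = 14. Containment (⊇): the Bézout identity exhibits 14 as an element of (154, 28), giving (14) ⊆ (154, 28). Containment (⊆): since 14 | 154 and 14 | 28 (154 = 14·11, 28 = 14·2), every Z-linear combination of 154 and 28 is divisible by 14, so (154, 28) ⊆ (14). Therefore (154, 28) = (14), d = 14.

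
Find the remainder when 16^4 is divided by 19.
5

Use repeated squaring. Binary(4) = 100. Walk through the bits of the exponent 4 left-to-right: at each bit after the leading one, square the running value, then multiply by 16 if the bit is 1 (always reducing mod 19):
  bit 1 = 1 (leading): start with 16.
  bit 2 = 0: square 16^2 = 256 ≡ 9 (mod 19).
  bit 3 = 0: square 9^2 = 81 ≡ 5 (mod 19).
Final value: 16^4 ≡ 5 (mod 19).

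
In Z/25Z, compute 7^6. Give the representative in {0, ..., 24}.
24

Use repeated squaring. Binary(6) = 110. Walk through the bits of the exponent 6 left-to-right: at each bit after the leading one, square the running value, then multiply by 7 if the bit is 1 (always reducing mod 25):
  bit 1 = 1 (leading): start with 7.
  bit 2 = 1: square 7^2 = 49 ≡ 24; bit is 1, so multiply 24·7 = 168 ≡ 18 (mod 25).
  bit 3 = 0: square 18^2 = 324 ≡ 24 (mod 25).
Final value: 7^6 ≡ 24 (mod 25).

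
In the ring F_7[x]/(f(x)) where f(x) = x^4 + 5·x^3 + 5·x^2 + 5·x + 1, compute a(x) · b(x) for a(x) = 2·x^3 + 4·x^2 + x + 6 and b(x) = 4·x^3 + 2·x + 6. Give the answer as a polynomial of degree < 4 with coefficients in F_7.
Multiply as integer polynomials: a · b = 8·x^6 + 16·x^5 + 8·x^4 + 44·x^3 + 26·x^2 + 18·x + 36. Reducing coefficients mod 7: a · b ≡ x^6 + 2·x^5 + x^4 + 2·x^3 + 5·x^2 + 4·x + 1. Now divide by f(x) = x^4 + 5·x^3 + 5·x^2 + 5·x + 1 in F_7[x], eliminating the leading term at each step:
  leading term x^6: subtract (x^2)·f(x) = x^6 + 5·x^5 + 5·x^4 + 5·x^3 + x^2, leaving 4·x^5 + 3·x^4 + 4·x^3 + 4·x^2 + 4·x + 1 (coefficients mod 7)
  leading term 4·x^5: subtract (4·x)·f(x) = 4·x^5 + 6·x^4 + 6·x^3 + 6·x^2 + 4·x, leaving 4·x^4 + 5·x^3 + 5·x^2 + 1 (coefficients mod 7)
  leading term 4·x^4: subtract (4)·f(x) = 4·x^4 + 6·x^3 + 6·x^2 + 6·x + 4, leaving 6·x^3 + 6·x^2 + x + 4 (coefficients mod 7)
The degree is now < 4, so this is the remainder. Hence a · b ≡ 6·x^3 + 6·x^2 + x + 4 in F_7[x]/(f).

Final answer: a · b ≡ 6·x^3 + 6·x^2 + x + 4 (mod f(x))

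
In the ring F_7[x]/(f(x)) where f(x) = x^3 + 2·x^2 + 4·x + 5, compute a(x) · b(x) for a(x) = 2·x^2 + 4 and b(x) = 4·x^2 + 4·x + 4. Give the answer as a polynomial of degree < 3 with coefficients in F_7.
a · b ≡ x^2 + x (mod f(x))

Multiply as integer polynomials: a · b = 8·x^4 + 8·x^3 + 24·x^2 + 16·x + 16. Reducing coefficients mod 7: a · b ≡ x^4 + x^3 + 3·x^2 + 2·x + 2. Now divide by f(x) = x^3 + 2·x^2 + 4·x + 5 in F_7[x], eliminating the leading term at each step:
  leading term x^4: subtract (x)·f(x) = x^4 + 2·x^3 + 4·x^2 + 5·x, leaving 6·x^3 + 6·x^2 + 4·x + 2 (coefficients mod 7)
  leading term 6·x^3: subtract (6)·f(x) = 6·x^3 + 5·x^2 + 3·x + 2, leaving x^2 + x (coefficients mod 7)
The degree is now < 3, so this is the remainder. Hence a · b ≡ x^2 + x in F_7[x]/(f).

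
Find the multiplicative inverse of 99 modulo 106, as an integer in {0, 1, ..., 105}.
Apply the extended Euclidean algorithm to (106, 99), tracking rows (r, s, t) with s·106 + t·99 = r. Each division r_prev = q·r_cur + r_new produces the new row as (previous row) − q·(current row):
  row A: (106, 1, 0)   [1·106 + 0·99 = 106]
  row B: (99, 0, 1)   [0·106 + 1·99 = 99]
  106 = 1·99 + 7   → row C = row A − 1·row B = (7, 1, −1)   [check: 1·106 − 1·99 = 7]
  99 = 14·7 + 1   → row D = row B − 14·row C = (1, −14, 15)   [check: −14·106 + 15·99 = 1]
  7 = 7·1 + 0   → remainder 0, stop. gcd = 1 (last nonzero row D).
The gcd is 1, so 99 is invertible mod 106. The last nonzero row gives −14·106 + 15·99 = 1, so t = 15. So 99^(−1) ≡ 15 (mod 106). Verify: 99 · 15 = 1485 ≡ 1 (mod 106). ✓

Final answer: 99^(−1) ≡ 15 (mod 106)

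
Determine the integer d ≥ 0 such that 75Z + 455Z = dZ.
(75, 455) = (5); d = 5

In the PID Z, (a, b) is generated by gcd(a, b). Compute gcd(455, 75) with the extended Euclidean algorithm, tracking rows (r, s, t) with s·455 + t·75 = r:
  row A: (455, 1, 0)   [1·455 + 0·75 = 455]
  row B: (75, 0, 1)   [0·455 + 1·75 = 75]
  455 = 6·75 + 5   → row C = row A − 6·row B = (5, 1, −6)   [check: 1·455 − 6·75 = 5]
  75 = 15·5 + 0   → remainder 0, stop. gcd = 5 (last nonzero row C).
So gcd(75, 455) = 5, with Bézout identity 1·455 − 6·75 = 5. Containment (⊇): the Bézout identity exhibits 5 as an element of (75, 455), giving (5) ⊆ (75, 455). Containment (⊆): since 5 | 75 and 5 | 455 (75 = 5·15, 455 = 5·91), every Z-linear combination of 75 and 455 is divisible by 5, so (75, 455) ⊆ (5). Therefore (75, 455) = (5), d = 5.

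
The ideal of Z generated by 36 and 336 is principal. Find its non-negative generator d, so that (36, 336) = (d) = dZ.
(36, 336) = (12); d = 12

In the PID Z, (a, b) is generated by gcd(a, b). Compute gcd(336, 36) with the extended Euclidean algorithm, tracking rows (r, s, t) with s·336 + t·36 = r:
  row A: (336, 1, 0)   [1·336 + 0·36 = 336]
  row B: (36, 0, 1)   [0·336 + 1·36 = 36]
  336 = 9·36 + 12   → row C = row A − 9·row B = (12, 1, −9)   [check: 1·336 − 9·36 = 12]
  36 = 3·12 + 0   → remainder 0, stop. gcd = 12 (last nonzero row C).
So gcd(36, 336) = 12, with Bézout identity 1·336 − 9·36 = 12. Containment (⊇): the Bézout identity exhibits 12 as an element of (36, 336), giving (12) ⊆ (36, 336). Containment (⊆): since 12 | 36 and 12 | 336 (36 = 12·3, 336 = 12·28), every Z-linear combination of 36 and 336 is divisible by 12, so (36, 336) ⊆ (12). Therefore (36, 336) = (12), d = 12.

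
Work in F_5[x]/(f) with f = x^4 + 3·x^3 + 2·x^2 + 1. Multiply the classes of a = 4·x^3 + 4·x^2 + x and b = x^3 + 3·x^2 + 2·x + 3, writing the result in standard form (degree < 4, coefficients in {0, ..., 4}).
a · b ≡ 2·x^3 + 3·x^2 + 4·x + 4 (mod f(x))

Multiply as integer polynomials: a · b = 4·x^6 + 16·x^5 + 21·x^4 + 23·x^3 + 14·x^2 + 3·x. Reducing coefficients mod 5: a · b ≡ 4·x^6 + x^5 + x^4 + 3·x^3 + 4·x^2 + 3·x. Now divide by f(x) = x^4 + 3·x^3 + 2·x^2 + 1 in F_5[x], eliminating the leading term at each step:
  leading term 4·x^6: subtract (4·x^2)·f(x) = 4·x^6 + 2·x^5 + 3·x^4 + 4·x^2, leaving 4·x^5 + 3·x^4 + 3·x^3 + 3·x (coefficients mod 5)
  leading term 4·x^5: subtract (4·x)·f(x) = 4·x^5 + 2·x^4 + 3·x^3 + 4·x, leaving x^4 + 4·x (coefficients mod 5)
  leading term x^4: subtract (1)·f(x) = x^4 + 3·x^3 + 2·x^2 + 1, leaving 2·x^3 + 3·x^2 + 4·x + 4 (coefficients mod 5)
The degree is now < 4, so this is the remainder. Hence a · b ≡ 2·x^3 + 3·x^2 + 4·x + 4 in F_5[x]/(f).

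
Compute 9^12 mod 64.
Use repeated squaring. Binary(12) = 1100. Walk through the bits of the exponent 12 left-to-right: at each bit after the leading one, square the running value, then multiply by 9 if the bit is 1 (always reducing mod 64):
  bit 1 = 1 (leading): start with 9.
  bit 2 = 1: square 9^2 = 81 ≡ 17; bit is 1, so multiply 17·9 = 153 ≡ 25 (mod 64).
  bit 3 = 0: square 25^2 = 625 ≡ 49 (mod 64).
  bit 4 = 0: square 49^2 = 2401 ≡ 33 (mod 64).
Final value: 9^12 ≡ 33 (mod 64).

Final answer: 33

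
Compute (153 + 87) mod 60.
Reduce the summands first: 153 ≡ 33, 87 ≡ 27 (mod 60), so 153 + 87 ≡ 33 + 27 (mod 60). 33 + 27 = 60; 60 = 1·60 + 0, so (153 + 87) mod 60 = 0.

Final answer: 0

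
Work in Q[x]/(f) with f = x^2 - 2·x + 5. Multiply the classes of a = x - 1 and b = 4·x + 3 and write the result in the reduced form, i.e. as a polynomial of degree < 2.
First multiply in Q[x] without reducing: a · b = 4·x^2 - x - 3. Now divide by f(x) = x^2 - 2·x + 5, eliminating the leading term at each step:
  leading term 4·x^2: subtract (4)·f(x) = 4·x^2 - 8·x + 20, leaving 7·x - 23
The degree is now < 2, so this is the remainder. Hence a · b ≡ 7·x - 23 in Q[x]/(f).

Final answer: a · b ≡ 7·x - 23 (mod f(x))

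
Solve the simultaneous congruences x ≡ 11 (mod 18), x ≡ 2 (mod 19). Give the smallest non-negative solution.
x ≡ 173 (mod 342); the representative in [0, 342) is 173

The moduli 18, 19 are pairwise coprime, so by the CRT there is a unique solution mod 18·19 = 342.
Solve by successive substitution. Start with x ≡ 11 (mod 18).
  Combine with x ≡ 2 (mod 19): write x = 11 + 18·t and require 11 + 18·t ≡ 2 (mod 19), i.e. 18·t ≡ 2 − 11 ≡ 10 (mod 19). Since 18^(−1) ≡ 18 (mod 19), t ≡ 18·10 ≡ 9 (mod 19). So x ≡ 11 + 18·9 = 173 (mod 342).
Unique solution in [0, 342): x = 173.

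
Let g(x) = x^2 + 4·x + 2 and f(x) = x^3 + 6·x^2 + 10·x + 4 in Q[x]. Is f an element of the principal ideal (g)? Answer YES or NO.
YES

In Q[x] the ideal (g) consists of all multiples of g, so f ∈ (g) iff g | f, i.e. iff the remainder of f on division by g is 0. Divide f by g (g is monic, so eliminate the leading term of the running remainder at each step):
  leading term x^3: subtract (x)·g(x) = x^3 + 4·x^2 + 2·x, leaving 2·x^2 + 8·x + 4
  leading term 2·x^2: subtract (2)·g(x) = 2·x^2 + 8·x + 4, leaving 0
The remainder is 0, so f(x) = g(x) · h(x) with h(x) = x + 2. Hence g | f, i.e. f ∈ (g).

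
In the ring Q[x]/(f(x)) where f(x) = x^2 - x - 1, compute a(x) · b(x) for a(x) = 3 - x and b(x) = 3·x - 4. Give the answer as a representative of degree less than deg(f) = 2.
First multiply in Q[x] without reducing: a · b = -3·x^2 + 13·x - 12. Now divide by f(x) = x^2 - x - 1, eliminating the leading term at each step:
  leading term -3·x^2: subtract (-3)·f(x) = -3·x^2 + 3·x + 3, leaving 10·x - 15
The degree is now < 2, so this is the remainder. Hence a · b ≡ 10·x - 15 in Q[x]/(f).

Final answer: a · b ≡ 10·x - 15 (mod f(x))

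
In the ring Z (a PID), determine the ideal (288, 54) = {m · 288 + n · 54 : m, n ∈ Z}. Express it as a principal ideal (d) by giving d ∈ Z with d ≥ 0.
In the PID Z, (a, b) is generated by gcd(a, b). Compute gcd(288, 54) with the extended Euclidean algorithm, tracking rows (r, s, t) with s·288 + t·54 = r:
  row A: (288, 1, 0)   [1·288 + 0·54 = 288]
  row B: (54, 0, 1)   [0·288 + 1·54 = 54]
  288 = 5·54 + 18   → row C = row A − 5·row B = (18, 1, −5)   [check: 1·288 − 5·54 = 18]
  54 = 3·18 + 0   → remainder 0, stop. gcd = 18 (last nonzero row C).
So gcd(288, 54) = 18, with Bézout identity 1·288 − 5·54 = 18. Containment (⊇): the Bézout identity exhibits 18 as an element of (288, 54), giving (18) ⊆ (288, 54). Containment (⊆): since 18 | 288 and 18 | 54 (288 = 18·16, 54 = 18·3), every Z-linear combination of 288 and 54 is divisible by 18, so (288, 54) ⊆ (18). Therefore (288, 54) = (18), d = 18.

Final answer: (288, 54) = (18); d = 18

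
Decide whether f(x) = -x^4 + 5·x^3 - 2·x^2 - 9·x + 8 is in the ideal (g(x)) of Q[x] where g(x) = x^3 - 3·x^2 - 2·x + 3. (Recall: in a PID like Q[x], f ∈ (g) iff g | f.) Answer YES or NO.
NO

In Q[x] the ideal (g) consists of all multiples of g, so f ∈ (g) iff g | f, i.e. iff the remainder of f on division by g is 0. Divide f by g (g is monic, so eliminate the leading term of the running remainder at each step):
  leading term -x^4: subtract (-x)·g(x) = -x^4 + 3·x^3 + 2·x^2 - 3·x, leaving 2·x^3 - 4·x^2 - 6·x + 8
  leading term 2·x^3: subtract (2)·g(x) = 2·x^3 - 6·x^2 - 4·x + 6, leaving 2·x^2 - 2·x + 2
The remainder r(x) = 2·x^2 - 2·x + 2 ≠ 0 (and deg r < deg g), so g ∤ f, i.e. f ∉ (g).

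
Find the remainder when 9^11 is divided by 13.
3

Use repeated squaring. Binary(11) = 1011. Walk through the bits of the exponent 11 left-to-right: at each bit after the leading one, square the running value, then multiply by 9 if the bit is 1 (always reducing mod 13):
  bit 1 = 1 (leading): start with 9.
  bit 2 = 0: square 9^2 = 81 ≡ 3 (mod 13).
  bit 3 = 1: square 3^2 = 9; bit is 1, so multiply 9·9 = 81 ≡ 3 (mod 13).
  bit 4 = 1: square 3^2 = 9; bit is 1, so multiply 9·9 = 81 ≡ 3 (mod 13).
Final value: 9^11 ≡ 3 (mod 13).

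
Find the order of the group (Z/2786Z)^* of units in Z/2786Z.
(Z/2786Z)^* consists of the classes a with gcd(a, 2786) = 1, so its order is φ(2786). φ is multiplicative, with φ(p^e) = p^e − p^(e−1). Factorise 2786 = 2 · 7 · 199. Then
  φ(2786) = (2 − 1) · (7 − 1) · (199 − 1) = 1 · 6 · 198 = 1188.
Thus |(Z/2786Z)^*| = 1188.

Final answer: |(Z/2786Z)^*| = 1188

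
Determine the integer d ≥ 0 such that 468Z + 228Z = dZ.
In the PID Z, (a, b) is generated by gcd(a, b). Compute gcd(468, 228) with the extended Euclidean algorithm, tracking rows (r, s, t) with s·468 + t·228 = r:
  row A: (468, 1, 0)   [1·468 + 0·228 = 468]
  row B: (228, 0, 1)   [0·468 + 1·228 = 228]
  468 = 2·228 + 12   → row C = row A − 2·row B = (12, 1, −2)   [check: 1·468 − 2·228 = 12]
  228 = 19·12 + 0   → remainder 0, stop. gcd = 12 (last nonzero row C).
So gcd(468, 228) = 12, with Bézout identity 1·468 − 2·228 = 12. Containment (⊇): the Bézout identity exhibits 12 as an element of (468, 228), giving (12) ⊆ (468, 228). Containment (⊆): since 12 | 468 and 12 | 228 (468 = 12·39, 228 = 12·19), every Z-linear combination of 468 and 228 is divisible by 12, so (468, 228) ⊆ (12). Therefore (468, 228) = (12), d = 12.

Final answer: (468, 228) = (12); d = 12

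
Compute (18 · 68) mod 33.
3

Reduce the factors first: 68 ≡ 2 (mod 33), so 18 · 68 ≡ 18 · 2 (mod 33). 18 · 2 = 36. Dividing by 33: 36 = 1·33 + 3. So (18 · 68) mod 33 = 3.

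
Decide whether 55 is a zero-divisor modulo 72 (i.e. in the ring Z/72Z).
gcd(55, 72) = 1, so 55 is a unit in Z/72Z (it has a multiplicative inverse). A unit cannot be a zero-divisor: if 55·b ≡ 0 then multiplying both sides by 55^(−1) gives b ≡ 0. So 55 is not a zero-divisor.

Final answer: NO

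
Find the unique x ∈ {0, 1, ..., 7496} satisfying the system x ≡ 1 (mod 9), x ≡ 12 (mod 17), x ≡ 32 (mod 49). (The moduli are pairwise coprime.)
x ≡ 2188 (mod 7497); the representative in [0, 7497) is 2188

The moduli 9, 17, 49 are pairwise coprime, so by the CRT there is a unique solution mod 9·17·49 = 7497.
Solve by successive substitution. Start with x ≡ 1 (mod 9).
  Combine with x ≡ 12 (mod 17): write x = 1 + 9·t and require 1 + 9·t ≡ 12 (mod 17), i.e. 9·t ≡ 12 − 1 ≡ 11 (mod 17). Since 9^(−1) ≡ 2 (mod 17), t ≡ 2·11 ≡ 5 (mod 17). So x ≡ 1 + 9·5 = 46 (mod 153).
  Combine with x ≡ 32 (mod 49): write x = 46 + 153·t and require 46 + 153·t ≡ 32 (mod 49), i.e. 153·t ≡ 32 − 46 ≡ 35 (mod 49). Since 153^(−1) ≡ 41 (mod 49) (153 ≡ 6 (mod 49)), t ≡ 41·35 ≡ 14 (mod 49). So x ≡ 46 + 153·14 = 2188 (mod 7497).
Unique solution in [0, 7497): x = 2188.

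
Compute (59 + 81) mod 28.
0

Reduce the summands first: 59 ≡ 3, 81 ≡ 25 (mod 28), so 59 + 81 ≡ 3 + 25 (mod 28). 3 + 25 = 28; 28 = 1·28 + 0, so (59 + 81) mod 28 = 0.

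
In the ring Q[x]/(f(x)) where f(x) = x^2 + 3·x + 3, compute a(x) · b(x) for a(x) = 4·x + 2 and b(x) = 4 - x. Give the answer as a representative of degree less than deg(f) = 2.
a · b ≡ 26·x + 20 (mod f(x))

First multiply in Q[x] without reducing: a · b = -4·x^2 + 14·x + 8. Now divide by f(x) = x^2 + 3·x + 3, eliminating the leading term at each step:
  leading term -4·x^2: subtract (-4)·f(x) = -4·x^2 - 12·x - 12, leaving 26·x + 20
The degree is now < 2, so this is the remainder. Hence a · b ≡ 26·x + 20 in Q[x]/(f).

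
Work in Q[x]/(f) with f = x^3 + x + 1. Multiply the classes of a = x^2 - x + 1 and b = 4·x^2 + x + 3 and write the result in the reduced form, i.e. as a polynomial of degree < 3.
a · b ≡ 2·x^2 - 3·x + 6 (mod f(x))

First multiply in Q[x] without reducing: a · b = 4·x^4 - 3·x^3 + 6·x^2 - 2·x + 3. Now divide by f(x) = x^3 + x + 1, eliminating the leading term at each step:
  leading term 4·x^4: subtract (4·x)·f(x) = 4·x^4 + 4·x^2 + 4·x, leaving -3·x^3 + 2·x^2 - 6·x + 3
  leading term -3·x^3: subtract (-3)·f(x) = -3·x^3 - 3·x - 3, leaving 2·x^2 - 3·x + 6
The degree is now < 3, so this is the remainder. Hence a · b ≡ 2·x^2 - 3·x + 6 in Q[x]/(f).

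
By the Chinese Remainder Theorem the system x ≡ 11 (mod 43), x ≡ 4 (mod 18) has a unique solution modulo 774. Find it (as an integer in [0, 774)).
The moduli 43, 18 are pairwise coprime, so by the CRT there is a unique solution mod 43·18 = 774.
Solve by successive substitution. Start with x ≡ 11 (mod 43).
  Combine with x ≡ 4 (mod 18): write x = 11 + 43·t and require 11 + 43·t ≡ 4 (mod 18), i.e. 43·t ≡ 4 − 11 ≡ 11 (mod 18). Since 43^(−1) ≡ 13 (mod 18) (43 ≡ 7 (mod 18)), t ≡ 13·11 ≡ 17 (mod 18). So x ≡ 11 + 43·17 = 742 (mod 774).
Unique solution in [0, 774): x = 742.

Final answer: x ≡ 742 (mod 774); the representative in [0, 774) is 742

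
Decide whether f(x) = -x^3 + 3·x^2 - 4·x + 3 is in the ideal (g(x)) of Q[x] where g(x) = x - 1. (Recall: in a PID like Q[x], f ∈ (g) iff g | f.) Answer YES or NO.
NO

In Q[x] the ideal (g) consists of all multiples of g, so f ∈ (g) iff g | f, i.e. iff the remainder of f on division by g is 0. Divide f by g (g is monic, so eliminate the leading term of the running remainder at each step):
  leading term -x^3: subtract (-x^2)·g(x) = -x^3 + x^2, leaving 2·x^2 - 4·x + 3
  leading term 2·x^2: subtract (2·x)·g(x) = 2·x^2 - 2·x, leaving 3 - 2·x
  leading term -2·x: subtract (-2)·g(x) = 2 - 2·x, leaving 1
The remainder r(x) = 1 ≠ 0 (and deg r < deg g), so g ∤ f, i.e. f ∉ (g).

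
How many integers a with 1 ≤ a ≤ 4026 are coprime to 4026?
The number of a ∈ {1, ..., 4026} with gcd(a, 4026) = 1 is by definition Euler's totient φ(4026). φ is multiplicative, with φ(p^e) = p^e − p^(e−1). Factorise 4026 = 2 · 3 · 11 · 61. Then
  φ(4026) = (2 − 1) · (3 − 1) · (11 − 1) · (61 − 1) = 1 · 2 · 10 · 60 = 1200.
So there are 1200 such integers.

Final answer: 1200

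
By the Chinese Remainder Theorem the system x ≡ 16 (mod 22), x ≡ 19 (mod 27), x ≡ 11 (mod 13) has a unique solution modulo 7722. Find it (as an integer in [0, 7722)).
x ≡ 2260 (mod 7722); the representative in [0, 7722) is 2260

The moduli 22, 27, 13 are pairwise coprime, so by the CRT there is a unique solution mod 22·27·13 = 7722.
Solve by successive substitution. Start with x ≡ 16 (mod 22).
  Combine with x ≡ 19 (mod 27): write x = 16 + 22·t and require 16 + 22·t ≡ 19 (mod 27), i.e. 22·t ≡ 19 − 16 ≡ 3 (mod 27). Since 22^(−1) ≡ 16 (mod 27), t ≡ 16·3 ≡ 21 (mod 27). So x ≡ 16 + 22·21 = 478 (mod 594).
  Combine with x ≡ 11 (mod 13): write x = 478 + 594·t and require 478 + 594·t ≡ 11 (mod 13), i.e. 594·t ≡ 11 − 478 ≡ 1 (mod 13). Since 594^(−1) ≡ 3 (mod 13) (594 ≡ 9 (mod 13)), t ≡ 3·1 ≡ 3 (mod 13). So x ≡ 478 + 594·3 = 2260 (mod 7722).
Unique solution in [0, 7722): x = 2260.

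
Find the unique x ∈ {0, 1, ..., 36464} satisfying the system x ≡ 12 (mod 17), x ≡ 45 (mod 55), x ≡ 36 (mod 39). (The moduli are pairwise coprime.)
The moduli 17, 55, 39 are pairwise coprime, so by the CRT there is a unique solution mod 17·55·39 = 36465.
Solve by successive substitution. Start with x ≡ 12 (mod 17).
  Combine with x ≡ 45 (mod 55): write x = 12 + 17·t and require 12 + 17·t ≡ 45 (mod 55), i.e. 17·t ≡ 45 − 12 ≡ 33 (mod 55). Since 17^(−1) ≡ 13 (mod 55), t ≡ 13·33 ≡ 44 (mod 55). So x ≡ 12 + 17·44 = 760 (mod 935).
  Combine with x ≡ 36 (mod 39): write x = 760 + 935·t and require 760 + 935·t ≡ 36 (mod 39), i.e. 935·t ≡ 36 − 760 ≡ 17 (mod 39). Since 935^(−1) ≡ 38 (mod 39) (935 ≡ 38 (mod 39)), t ≡ 38·17 ≡ 22 (mod 39). So x ≡ 760 + 935·22 = 21330 (mod 36465).
Unique solution in [0, 36465): x = 21330.

Final answer: x ≡ 21330 (mod 36465); the representative in [0, 36465) is 21330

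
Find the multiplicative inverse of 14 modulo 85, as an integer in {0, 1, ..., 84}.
Apply the extended Euclidean algorithm to (85, 14), tracking rows (r, s, t) with s·85 + t·14 = r. Each division r_prev = q·r_cur + r_new produces the new row as (previous row) − q·(current row):
  row A: (85, 1, 0)   [1·85 + 0·14 = 85]
  row B: (14, 0, 1)   [0·85 + 1·14 = 14]
  85 = 6·14 + 1   → row C = row A − 6·row B = (1, 1, −6)   [check: 1·85 − 6·14 = 1]
  14 = 14·1 + 0   → remainder 0, stop. gcd = 1 (last nonzero row C).
The gcd is 1, so 14 is invertible mod 85. The last nonzero row gives 1·85 − 6·14 = 1, so t = −6. So 14^(−1) ≡ −6 ≡ 79 (mod 85). Verify: 14 · 79 = 1106 ≡ 1 (mod 85). ✓

Final answer: 14^(−1) ≡ 79 (mod 85)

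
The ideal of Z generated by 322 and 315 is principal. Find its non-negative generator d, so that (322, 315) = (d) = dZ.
In the PID Z, (a, b) is generated by gcd(a, b). Compute gcd(322, 315) with the extended Euclidean algorithm, tracking rows (r, s, t) with s·322 + t·315 = r:
  row A: (322, 1, 0)   [1·322 + 0·315 = 322]
  row B: (315, 0, 1)   [0·322 + 1·315 = 315]
  322 = 1·315 + 7   → row C = row A − 1·row B = (7, 1, −1)   [check: 1·322 − 1·315 = 7]
  315 = 45·7 + 0   → remainder 0, stop. gcd = 7 (last nonzero row C).
So gcd(322, 315) = 7, with Bézout identity 1·322 − 1·315 = 7. Containment (⊇): the Bézout identity exhibits 7 as an element of (322, 315), giving (7) ⊆ (322, 315). Containment (⊆): since 7 | 322 and 7 | 315 (322 = 7·46, 315 = 7·45), every Z-linear combination of 322 and 315 is divisible by 7, so (322, 315) ⊆ (7). Therefore (322, 315) = (7), d = 7.

Final answer: (322, 315) = (7); d = 7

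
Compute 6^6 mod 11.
Use repeated squaring. Binary(6) = 110. Walk through the bits of the exponent 6 left-to-right: at each bit after the leading one, square the running value, then multiply by 6 if the bit is 1 (always reducing mod 11):
  bit 1 = 1 (leading): start with 6.
  bit 2 = 1: square 6^2 = 36 ≡ 3; bit is 1, so multiply 3·6 = 18 ≡ 7 (mod 11).
  bit 3 = 0: square 7^2 = 49 ≡ 5 (mod 11).
Final value: 6^6 ≡ 5 (mod 11).

Final answer: 5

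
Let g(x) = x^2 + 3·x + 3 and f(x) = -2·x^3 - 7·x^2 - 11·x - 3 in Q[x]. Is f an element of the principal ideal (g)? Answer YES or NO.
In Q[x] the ideal (g) consists of all multiples of g, so f ∈ (g) iff g | f, i.e. iff the remainder of f on division by g is 0. Divide f by g (g is monic, so eliminate the leading term of the running remainder at each step):
  leading term -2·x^3: subtract (-2·x)·g(x) = -2·x^3 - 6·x^2 - 6·x, leaving -x^2 - 5·x - 3
  leading term -x^2: subtract (-1)·g(x) = -x^2 - 3·x - 3, leaving -2·x
The remainder r(x) = -2·x ≠ 0 (and deg r < deg g), so g ∤ f, i.e. f ∉ (g).

Final answer: NO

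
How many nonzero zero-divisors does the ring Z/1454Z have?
Z/1454Z has 727 nonzero zero-divisors

In Z/1454Z each nonzero element is either a unit (gcd with 1454 is 1) or a zero-divisor (gcd > 1). The number of units is φ(1454): factorise 1454 = 2 · 727, so φ(1454) = (2 − 1) · (727 − 1) = 1 · 726 = 726. The nonzero elements number 1454 − 1 = 1453. Hence the nonzero zero-divisors number 1453 − 726 = 727.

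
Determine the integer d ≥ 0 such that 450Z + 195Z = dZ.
In the PID Z, (a, b) is generated by gcd(a, b). Compute gcd(450, 195) with the extended Euclidean algorithm, tracking rows (r, s, t) with s·450 + t·195 = r:
  row A: (450, 1, 0)   [1·450 + 0·195 = 450]
  row B: (195, 0, 1)   [0·450 + 1·195 = 195]
  450 = 2·195 + 60   → row C = row A − 2·row B = (60, 1, −2)   [check: 1·450 − 2·195 = 60]
  195 = 3·60 + 15   → row D = row B − 3·row C = (15, −3, 7)   [check: −3·450 + 7·195 = 15]
  60 = 4·15 + 0   → remainder 0, stop. gcd = 15 (last nonzero row D).
So gcd(450, 195) = 15, with Bézout identity −3·450 + 7·195 = 15. Containment (⊇): the Bézout identity exhibits 15 as an element of (450, 195), giving (15) ⊆ (450, 195). Containment (⊆): since 15 | 450 and 15 | 195 (450 = 15·30, 195 = 15·13), every Z-linear combination of 450 and 195 is divisible by 15, so (450, 195) ⊆ (15). Therefore (450, 195) = (15), d = 15.

Final answer: (450, 195) = (15); d = 15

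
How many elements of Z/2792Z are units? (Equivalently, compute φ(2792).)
An element a ∈ Z/2792Z is a unit iff gcd(a, 2792) = 1, so the number of units is φ(2792). φ is multiplicative, with φ(p^e) = p^e − p^(e−1). Factorise 2792 = 2^3 · 349. Then
  φ(2792) = (2^3 − 2^2) · (349 − 1) = 4 · 348 = 1392.

Final answer: Z/2792Z has φ(2792) = 1392 units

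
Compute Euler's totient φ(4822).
φ(4822) = 2410

φ is multiplicative, with φ(p^e) = p^e − p^(e−1). Factorise 4822 = 2 · 2411. Then
  φ(4822) = (2 − 1) · (2411 − 1) = 1 · 2410 = 2410.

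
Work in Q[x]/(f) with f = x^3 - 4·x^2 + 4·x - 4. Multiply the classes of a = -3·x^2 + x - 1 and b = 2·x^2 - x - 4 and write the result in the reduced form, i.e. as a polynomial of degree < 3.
First multiply in Q[x] without reducing: a · b = -6·x^4 + 5·x^3 + 9·x^2 - 3·x + 4. Now divide by f(x) = x^3 - 4·x^2 + 4·x - 4, eliminating the leading term at each step:
  leading term -6·x^4: subtract (-6·x)·f(x) = -6·x^4 + 24·x^3 - 24·x^2 + 24·x, leaving -19·x^3 + 33·x^2 - 27·x + 4
  leading term -19·x^3: subtract (-19)·f(x) = -19·x^3 + 76·x^2 - 76·x + 76, leaving -43·x^2 + 49·x - 72
The degree is now < 3, so this is the remainder. Hence a · b ≡ -43·x^2 + 49·x - 72 in Q[x]/(f).

Final answer: a · b ≡ -43·x^2 + 49·x - 72 (mod f(x))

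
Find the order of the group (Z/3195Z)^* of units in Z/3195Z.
|(Z/3195Z)^*| = 1680

(Z/3195Z)^* consists of the classes a with gcd(a, 3195) = 1, so its order is φ(3195). φ is multiplicative, with φ(p^e) = p^e − p^(e−1). Factorise 3195 = 3^2 · 5 · 71. Then
  φ(3195) = (3^2 − 3^1) · (5 − 1) · (71 − 1) = 6 · 4 · 70 = 1680.
Thus |(Z/3195Z)^*| = 1680.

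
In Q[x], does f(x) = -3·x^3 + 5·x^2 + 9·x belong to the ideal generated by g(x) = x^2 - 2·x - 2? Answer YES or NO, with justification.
In Q[x] the ideal (g) consists of all multiples of g, so f ∈ (g) iff g | f, i.e. iff the remainder of f on division by g is 0. Divide f by g (g is monic, so eliminate the leading term of the running remainder at each step):
  leading term -3·x^3: subtract (-3·x)·g(x) = -3·x^3 + 6·x^2 + 6·x, leaving -x^2 + 3·x
  leading term -x^2: subtract (-1)·g(x) = -x^2 + 2·x + 2, leaving x - 2
The remainder r(x) = x - 2 ≠ 0 (and deg r < deg g), so g ∤ f, i.e. f ∉ (g).

Final answer: NO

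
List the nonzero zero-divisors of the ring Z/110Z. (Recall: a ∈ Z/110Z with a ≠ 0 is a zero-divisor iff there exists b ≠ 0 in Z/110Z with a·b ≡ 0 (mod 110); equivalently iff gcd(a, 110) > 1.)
An element a ∈ Z/110Z (with a ≠ 0) is a zero-divisor iff gcd(a, 110) > 1 (because a is a unit precisely when gcd(a, n) = 1, and in Z/nZ every nonzero, non-unit element is a zero-divisor). Scan a = 1, ..., 109 and keep those with gcd(a, 110) > 1:
  gcd(2, 110) = 2, gcd(4, 110) = 2, gcd(5, 110) = 5, gcd(6, 110) = 2, gcd(8, 110) = 2, gcd(10, 110) = 10, gcd(11, 110) = 11, gcd(12, 110) = 2, gcd(14, 110) = 2, gcd(15, 110) = 5, gcd(16, 110) = 2, gcd(18, 110) = 2, gcd(20, 110) = 10, gcd(22, 110) = 22, gcd(24, 110) = 2, gcd(25, 110) = 5, gcd(26, 110) = 2, gcd(28, 110) = 2, gcd(30, 110) = 10, gcd(32, 110) = 2, gcd(33, 110) = 11, gcd(34, 110) = 2, gcd(35, 110) = 5, gcd(36, 110) = 2, gcd(38, 110) = 2, gcd(40, 110) = 10, gcd(42, 110) = 2, gcd(44, 110) = 22, gcd(45, 110) = 5, gcd(46, 110) = 2, gcd(48, 110) = 2, gcd(50, 110) = 10, gcd(52, 110) = 2, gcd(54, 110) = 2, gcd(55, 110) = 55, gcd(56, 110) = 2, gcd(58, 110) = 2, gcd(60, 110) = 10, gcd(62, 110) = 2, gcd(64, 110) = 2, gcd(65, 110) = 5, gcd(66, 110) = 22, gcd(68, 110) = 2, gcd(70, 110) = 10, gcd(72, 110) = 2, gcd(74, 110) = 2, gcd(75, 110) = 5, gcd(76, 110) = 2, gcd(77, 110) = 11, gcd(78, 110) = 2, gcd(80, 110) = 10, gcd(82, 110) = 2, gcd(84, 110) = 2, gcd(85, 110) = 5, gcd(86, 110) = 2, gcd(88, 110) = 22, gcd(90, 110) = 10, gcd(92, 110) = 2, gcd(94, 110) = 2, gcd(95, 110) = 5, gcd(96, 110) = 2, gcd(98, 110) = 2, gcd(99, 110) = 11, gcd(100, 110) = 10, gcd(102, 110) = 2, gcd(104, 110) = 2, gcd(105, 110) = 5, gcd(106, 110) = 2, gcd(108, 110) = 2.
All other a ∈ {1, ..., 109} have gcd(a, 110) = 1 and are units. So the nonzero zero-divisors are exactly the 69 values of a appearing in this scan.

Final answer: nonzero zero-divisors of Z/110Z = {2, 4, 5, 6, 8, 10, 11, 12, 14, 15, 16, 18, 20, 22, 24, 25, 26, 28, 30, 32, 33, 34, 35, 36, 38, 40, 42, 44, 45, 46, 48, 50, 52, 54, 55, 56, 58, 60, 62, 64, 65, 66, 68, 70, 72, 74, 75, 76, 77, 78, 80, 82, 84, 85, 86, 88, 90, 92, 94, 95, 96, 98, 99, 100, 102, 104, 105, 106, 108}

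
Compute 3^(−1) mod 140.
3^(−1) ≡ 47 (mod 140)

Apply the extended Euclidean algorithm to (140, 3), tracking rows (r, s, t) with s·140 + t·3 = r. Each division r_prev = q·r_cur + r_new produces the new row as (previous row) − q·(current row):
  row A: (140, 1, 0)   [1·140 + 0·3 = 140]
  row B: (3, 0, 1)   [0·140 + 1·3 = 3]
  140 = 46·3 + 2   → row C = row A − 46·row B = (2, 1, −46)   [check: 1·140 − 46·3 = 2]
  3 = 1·2 + 1   → row D = row B − 1·row C = (1, −1, 47)   [check: −1·140 + 47·3 = 1]
  2 = 2·1 + 0   → remainder 0, stop. gcd = 1 (last nonzero row D).
The gcd is 1, so 3 is invertible mod 140. The last nonzero row gives −1·140 + 47·3 = 1, so t = 47. So 3^(−1) ≡ 47 (mod 140). Verify: 3 · 47 = 141 ≡ 1 (mod 140). ✓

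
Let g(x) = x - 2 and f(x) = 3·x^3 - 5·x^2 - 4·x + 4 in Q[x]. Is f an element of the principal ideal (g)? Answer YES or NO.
In Q[x] the ideal (g) consists of all multiples of g, so f ∈ (g) iff g | f, i.e. iff the remainder of f on division by g is 0. Divide f by g (g is monic, so eliminate the leading term of the running remainder at each step):
  leading term 3·x^3: subtract (3·x^2)·g(x) = 3·x^3 - 6·x^2, leaving x^2 - 4·x + 4
  leading term x^2: subtract (x)·g(x) = x^2 - 2·x, leaving 4 - 2·x
  leading term -2·x: subtract (-2)·g(x) = 4 - 2·x, leaving 0
The remainder is 0, so f(x) = g(x) · h(x) with h(x) = 3·x^2 + x - 2. Hence g | f, i.e. f ∈ (g).

Final answer: YES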